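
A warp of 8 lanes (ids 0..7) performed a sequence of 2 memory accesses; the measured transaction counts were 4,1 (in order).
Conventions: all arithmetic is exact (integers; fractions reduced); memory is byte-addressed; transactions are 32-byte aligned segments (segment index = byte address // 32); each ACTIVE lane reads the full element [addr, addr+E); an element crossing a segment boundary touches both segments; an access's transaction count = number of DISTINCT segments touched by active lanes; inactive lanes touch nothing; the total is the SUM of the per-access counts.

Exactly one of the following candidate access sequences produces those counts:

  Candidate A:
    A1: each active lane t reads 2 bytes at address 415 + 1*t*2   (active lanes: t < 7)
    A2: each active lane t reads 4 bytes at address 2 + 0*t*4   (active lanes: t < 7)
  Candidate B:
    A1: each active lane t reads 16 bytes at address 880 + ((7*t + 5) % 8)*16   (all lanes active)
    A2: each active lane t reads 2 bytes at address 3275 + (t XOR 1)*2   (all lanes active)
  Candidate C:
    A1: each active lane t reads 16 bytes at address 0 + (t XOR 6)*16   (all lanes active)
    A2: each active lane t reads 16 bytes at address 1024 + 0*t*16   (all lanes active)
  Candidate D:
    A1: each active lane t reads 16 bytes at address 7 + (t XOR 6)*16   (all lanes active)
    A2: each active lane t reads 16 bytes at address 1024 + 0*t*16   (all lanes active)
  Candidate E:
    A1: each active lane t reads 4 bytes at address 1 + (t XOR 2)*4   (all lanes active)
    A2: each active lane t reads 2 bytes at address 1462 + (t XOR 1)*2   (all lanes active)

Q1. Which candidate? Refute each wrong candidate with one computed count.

A: A1 gives 2 transactions, not 4
B: A1 gives 5 transactions, not 4
D: A1 gives 5 transactions, not 4
E: A1 gives 2 transactions, not 4
C: all counts match (4,1)

Answer: C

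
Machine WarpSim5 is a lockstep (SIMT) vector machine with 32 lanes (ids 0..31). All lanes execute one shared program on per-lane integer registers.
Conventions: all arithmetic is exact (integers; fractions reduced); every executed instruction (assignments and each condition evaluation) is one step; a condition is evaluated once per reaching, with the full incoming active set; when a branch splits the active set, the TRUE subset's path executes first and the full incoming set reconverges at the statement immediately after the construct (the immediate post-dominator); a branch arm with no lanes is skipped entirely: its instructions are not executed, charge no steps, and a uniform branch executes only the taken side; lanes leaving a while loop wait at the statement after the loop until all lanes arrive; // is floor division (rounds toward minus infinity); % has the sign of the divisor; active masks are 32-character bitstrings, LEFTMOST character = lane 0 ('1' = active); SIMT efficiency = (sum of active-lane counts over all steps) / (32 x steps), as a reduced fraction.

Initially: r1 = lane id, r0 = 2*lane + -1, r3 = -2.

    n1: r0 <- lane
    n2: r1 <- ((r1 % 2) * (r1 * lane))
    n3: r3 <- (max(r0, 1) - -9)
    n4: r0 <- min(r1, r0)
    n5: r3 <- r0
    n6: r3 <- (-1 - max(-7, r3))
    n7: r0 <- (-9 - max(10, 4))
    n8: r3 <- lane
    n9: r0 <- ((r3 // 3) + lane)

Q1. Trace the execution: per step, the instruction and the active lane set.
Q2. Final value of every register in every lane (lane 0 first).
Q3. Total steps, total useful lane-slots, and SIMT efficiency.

step 0: r0 <- lane                   11111111111111111111111111111111
step 1: r1 <- ((r1 % 2) * (r1 * lane)) 11111111111111111111111111111111
step 2: r3 <- (max(r0, 1) - -9)      11111111111111111111111111111111
step 3: r0 <- min(r1, r0)            11111111111111111111111111111111
step 4: r3 <- r0                     11111111111111111111111111111111
step 5: r3 <- (-1 - max(-7, r3))     11111111111111111111111111111111
step 6: r0 <- (-9 - max(10, 4))      11111111111111111111111111111111
step 7: r3 <- lane                   11111111111111111111111111111111
step 8: r0 <- ((r3 // 3) + lane)     11111111111111111111111111111111

Answer: 9 steps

r1: 0,1,0,9,0,25,0,49,0,81,0,121,0,169,0,225,0,289,0,361,0,441,0,529,0,625,0,729,0,841,0,961
r0: 0,1,2,4,5,6,8,9,10,12,13,14,16,17,18,20,21,22,24,25,26,28,29,30,32,33,34,36,37,38,40,41
r3: 0,1,2,3,4,5,6,7,8,9,10,11,12,13,14,15,16,17,18,19,20,21,22,23,24,25,26,27,28,29,30,31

steps = 9; useful = 288; efficiency = 288/288 = 1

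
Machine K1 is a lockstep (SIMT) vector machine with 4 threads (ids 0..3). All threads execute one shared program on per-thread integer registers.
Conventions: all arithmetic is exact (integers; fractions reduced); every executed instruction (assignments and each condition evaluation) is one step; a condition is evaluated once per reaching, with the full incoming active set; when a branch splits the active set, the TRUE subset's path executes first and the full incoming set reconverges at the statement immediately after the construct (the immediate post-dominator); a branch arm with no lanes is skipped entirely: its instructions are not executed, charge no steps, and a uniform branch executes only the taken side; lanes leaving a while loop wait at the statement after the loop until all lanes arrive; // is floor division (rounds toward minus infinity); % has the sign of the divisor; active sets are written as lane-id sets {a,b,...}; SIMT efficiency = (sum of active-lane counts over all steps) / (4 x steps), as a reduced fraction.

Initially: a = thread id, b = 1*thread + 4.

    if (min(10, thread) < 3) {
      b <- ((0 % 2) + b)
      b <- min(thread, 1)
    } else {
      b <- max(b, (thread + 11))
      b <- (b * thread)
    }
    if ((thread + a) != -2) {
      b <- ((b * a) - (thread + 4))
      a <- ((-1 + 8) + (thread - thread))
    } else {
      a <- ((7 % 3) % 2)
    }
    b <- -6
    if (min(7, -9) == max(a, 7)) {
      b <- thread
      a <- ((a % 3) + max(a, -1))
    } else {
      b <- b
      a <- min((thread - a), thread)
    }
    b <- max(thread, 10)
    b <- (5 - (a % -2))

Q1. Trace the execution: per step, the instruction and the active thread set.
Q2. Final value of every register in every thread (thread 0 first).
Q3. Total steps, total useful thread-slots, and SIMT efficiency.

step 0: eval (min(10, thread) < 3)   {0,1,2,3}
step 1: b <- ((0 % 2) + b)           {0,1,2}
step 2: b <- min(thread, 1)          {0,1,2}
step 3: b <- max(b, (thread + 11))   {3}
step 4: b <- (b * thread)            {3}
step 5: eval ((thread + a) != -2)    {0,1,2,3}
step 6: b <- ((b * a) - (thread + 4)) {0,1,2,3}
step 7: a <- ((-1 + 8) + (thread - thread)) {0,1,2,3}
step 8: b <- -6                      {0,1,2,3}
step 9: eval (min(7, -9) == max(a, 7)) {0,1,2,3}
step 10: b <- b                       {0,1,2,3}
step 11: a <- min((thread - a), thread) {0,1,2,3}
step 12: b <- max(thread, 10)         {0,1,2,3}
step 13: b <- (5 - (a % -2))          {0,1,2,3}

Answer: 14 steps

a: -7,-6,-5,-4
b: 6,5,6,5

steps = 14; useful = 48; efficiency = 48/56 = 6/7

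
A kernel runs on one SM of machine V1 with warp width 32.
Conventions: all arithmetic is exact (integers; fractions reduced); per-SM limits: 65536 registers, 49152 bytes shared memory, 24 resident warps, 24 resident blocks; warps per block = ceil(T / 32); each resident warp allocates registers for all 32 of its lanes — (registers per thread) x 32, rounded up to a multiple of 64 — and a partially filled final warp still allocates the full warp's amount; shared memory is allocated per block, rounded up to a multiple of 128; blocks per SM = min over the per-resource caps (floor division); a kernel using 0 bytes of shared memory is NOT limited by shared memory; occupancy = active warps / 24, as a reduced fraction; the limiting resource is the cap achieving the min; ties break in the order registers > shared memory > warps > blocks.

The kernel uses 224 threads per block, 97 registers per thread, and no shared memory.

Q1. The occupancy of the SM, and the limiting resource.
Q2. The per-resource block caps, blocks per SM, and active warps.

Answer: occupancy 7/12, limited by registers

registers: 2 blocks
shared memory: no limit (kernel uses none)
warps: 3 blocks
blocks: 24 blocks

Answer: 2 blocks, 14 active warps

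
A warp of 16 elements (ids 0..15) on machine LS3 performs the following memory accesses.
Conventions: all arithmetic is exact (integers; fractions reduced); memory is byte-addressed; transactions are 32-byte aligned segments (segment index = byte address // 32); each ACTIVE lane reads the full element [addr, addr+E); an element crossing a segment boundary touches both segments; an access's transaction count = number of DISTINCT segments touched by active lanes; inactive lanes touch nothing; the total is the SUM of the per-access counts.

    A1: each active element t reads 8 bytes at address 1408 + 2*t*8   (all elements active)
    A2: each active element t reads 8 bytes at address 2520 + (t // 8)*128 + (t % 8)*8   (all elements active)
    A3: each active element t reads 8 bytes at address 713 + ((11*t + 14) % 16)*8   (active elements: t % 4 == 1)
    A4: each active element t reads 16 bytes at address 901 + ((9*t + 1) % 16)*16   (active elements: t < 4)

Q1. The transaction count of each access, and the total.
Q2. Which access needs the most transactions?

A1: 8 transactions
A2: 6 transactions
A3: 4 transactions
A4: 5 transactions

Answer: 8,6,4,5; total 23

Answer: A1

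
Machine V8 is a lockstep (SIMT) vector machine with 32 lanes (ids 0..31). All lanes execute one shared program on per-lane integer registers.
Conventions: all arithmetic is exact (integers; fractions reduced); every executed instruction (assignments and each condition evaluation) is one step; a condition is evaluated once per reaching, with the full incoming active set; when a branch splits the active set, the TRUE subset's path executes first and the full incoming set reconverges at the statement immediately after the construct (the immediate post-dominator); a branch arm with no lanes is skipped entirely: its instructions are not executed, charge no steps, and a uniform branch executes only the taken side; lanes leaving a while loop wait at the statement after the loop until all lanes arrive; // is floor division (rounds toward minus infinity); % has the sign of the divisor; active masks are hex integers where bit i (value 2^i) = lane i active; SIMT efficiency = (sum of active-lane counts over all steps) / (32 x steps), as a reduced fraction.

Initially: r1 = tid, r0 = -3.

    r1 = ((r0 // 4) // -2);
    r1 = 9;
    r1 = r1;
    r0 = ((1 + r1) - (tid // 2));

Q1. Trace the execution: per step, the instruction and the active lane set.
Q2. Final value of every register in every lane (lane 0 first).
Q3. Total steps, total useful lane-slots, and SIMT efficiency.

step 0: r1 <- ((r0 // 4) // -2)      0xffffffff
step 1: r1 <- 9                      0xffffffff
step 2: r1 <- r1                     0xffffffff
step 3: r0 <- ((1 + r1) - (tid // 2)) 0xffffffff

Answer: 4 steps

r1: 9,9,9,9,9,9,9,9,9,9,9,9,9,9,9,9,9,9,9,9,9,9,9,9,9,9,9,9,9,9,9,9
r0: 10,10,9,9,8,8,7,7,6,6,5,5,4,4,3,3,2,2,1,1,0,0,-1,-1,-2,-2,-3,-3,-4,-4,-5,-5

steps = 4; useful = 128; efficiency = 128/128 = 1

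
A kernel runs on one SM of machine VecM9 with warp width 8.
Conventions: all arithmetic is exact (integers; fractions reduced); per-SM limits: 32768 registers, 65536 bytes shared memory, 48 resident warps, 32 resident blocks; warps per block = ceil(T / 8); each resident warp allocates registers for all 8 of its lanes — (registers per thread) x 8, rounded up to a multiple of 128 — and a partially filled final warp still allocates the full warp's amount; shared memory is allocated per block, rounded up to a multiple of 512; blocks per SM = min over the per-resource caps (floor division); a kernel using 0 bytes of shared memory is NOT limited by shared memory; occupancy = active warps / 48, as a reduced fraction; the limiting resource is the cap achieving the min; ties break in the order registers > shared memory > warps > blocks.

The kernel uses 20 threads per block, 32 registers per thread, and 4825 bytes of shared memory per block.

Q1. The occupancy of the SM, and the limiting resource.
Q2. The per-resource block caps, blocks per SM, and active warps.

Answer: occupancy 3/4, limited by shared memory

registers: 42 blocks
shared memory: 12 blocks
warps: 16 blocks
blocks: 32 blocks

Answer: 12 blocks, 36 active warps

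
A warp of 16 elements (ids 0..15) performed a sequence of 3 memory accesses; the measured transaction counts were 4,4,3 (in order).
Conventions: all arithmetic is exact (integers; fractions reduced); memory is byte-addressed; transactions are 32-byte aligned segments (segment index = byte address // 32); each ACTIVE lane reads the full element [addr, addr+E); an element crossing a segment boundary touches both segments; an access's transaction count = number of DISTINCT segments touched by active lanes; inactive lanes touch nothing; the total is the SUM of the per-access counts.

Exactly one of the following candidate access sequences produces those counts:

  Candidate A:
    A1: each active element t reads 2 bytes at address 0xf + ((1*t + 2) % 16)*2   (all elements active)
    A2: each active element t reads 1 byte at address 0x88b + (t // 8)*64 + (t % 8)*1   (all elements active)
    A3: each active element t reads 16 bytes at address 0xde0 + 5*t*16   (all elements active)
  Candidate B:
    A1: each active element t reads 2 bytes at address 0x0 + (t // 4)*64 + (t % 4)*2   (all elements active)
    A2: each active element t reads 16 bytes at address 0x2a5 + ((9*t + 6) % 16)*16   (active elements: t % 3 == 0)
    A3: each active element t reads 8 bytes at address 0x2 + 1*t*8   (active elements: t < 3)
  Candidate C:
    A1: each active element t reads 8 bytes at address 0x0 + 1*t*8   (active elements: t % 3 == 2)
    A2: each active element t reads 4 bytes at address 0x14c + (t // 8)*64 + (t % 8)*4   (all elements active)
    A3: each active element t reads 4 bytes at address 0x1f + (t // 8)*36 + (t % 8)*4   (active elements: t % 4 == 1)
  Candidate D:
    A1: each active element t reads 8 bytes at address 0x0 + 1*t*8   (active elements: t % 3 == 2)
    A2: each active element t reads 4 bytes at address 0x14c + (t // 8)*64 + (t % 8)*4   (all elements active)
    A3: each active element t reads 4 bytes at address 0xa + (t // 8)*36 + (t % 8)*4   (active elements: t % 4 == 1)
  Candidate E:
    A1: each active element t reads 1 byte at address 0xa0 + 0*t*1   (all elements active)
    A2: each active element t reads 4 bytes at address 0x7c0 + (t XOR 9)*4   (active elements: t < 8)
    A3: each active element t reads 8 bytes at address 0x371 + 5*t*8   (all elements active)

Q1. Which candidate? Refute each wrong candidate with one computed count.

A: A1 gives 2 transactions, not 4
B: A2 gives 6 transactions, not 4
C: A3 gives 2 transactions, not 3
E: A1 gives 1 transaction, not 4
D: all counts match (4,4,3)

Answer: D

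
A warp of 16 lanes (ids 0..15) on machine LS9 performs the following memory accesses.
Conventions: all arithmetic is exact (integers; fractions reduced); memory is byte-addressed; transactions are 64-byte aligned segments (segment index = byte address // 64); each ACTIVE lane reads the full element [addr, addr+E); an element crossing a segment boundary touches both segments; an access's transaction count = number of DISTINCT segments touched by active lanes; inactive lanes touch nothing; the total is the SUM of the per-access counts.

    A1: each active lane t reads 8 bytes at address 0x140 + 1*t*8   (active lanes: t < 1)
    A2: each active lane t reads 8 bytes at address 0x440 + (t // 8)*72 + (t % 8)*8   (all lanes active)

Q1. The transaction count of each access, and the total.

A1: 1 transaction
A2: 3 transactions

Answer: 1,3; total 4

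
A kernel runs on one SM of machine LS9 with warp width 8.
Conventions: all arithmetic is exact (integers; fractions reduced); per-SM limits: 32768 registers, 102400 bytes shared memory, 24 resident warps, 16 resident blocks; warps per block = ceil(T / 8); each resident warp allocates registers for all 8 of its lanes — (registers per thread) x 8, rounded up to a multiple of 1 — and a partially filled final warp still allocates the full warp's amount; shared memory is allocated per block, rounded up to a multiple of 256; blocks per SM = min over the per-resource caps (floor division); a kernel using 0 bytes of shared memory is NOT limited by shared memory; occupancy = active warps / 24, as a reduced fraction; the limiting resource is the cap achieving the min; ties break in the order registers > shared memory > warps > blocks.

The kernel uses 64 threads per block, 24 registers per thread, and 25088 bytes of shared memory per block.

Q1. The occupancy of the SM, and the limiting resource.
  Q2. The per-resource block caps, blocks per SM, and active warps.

Answer: occupancy 1, limited by warps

registers: 21 blocks
shared memory: 4 blocks
warps: 3 blocks
blocks: 16 blocks

Answer: 3 blocks, 24 active warps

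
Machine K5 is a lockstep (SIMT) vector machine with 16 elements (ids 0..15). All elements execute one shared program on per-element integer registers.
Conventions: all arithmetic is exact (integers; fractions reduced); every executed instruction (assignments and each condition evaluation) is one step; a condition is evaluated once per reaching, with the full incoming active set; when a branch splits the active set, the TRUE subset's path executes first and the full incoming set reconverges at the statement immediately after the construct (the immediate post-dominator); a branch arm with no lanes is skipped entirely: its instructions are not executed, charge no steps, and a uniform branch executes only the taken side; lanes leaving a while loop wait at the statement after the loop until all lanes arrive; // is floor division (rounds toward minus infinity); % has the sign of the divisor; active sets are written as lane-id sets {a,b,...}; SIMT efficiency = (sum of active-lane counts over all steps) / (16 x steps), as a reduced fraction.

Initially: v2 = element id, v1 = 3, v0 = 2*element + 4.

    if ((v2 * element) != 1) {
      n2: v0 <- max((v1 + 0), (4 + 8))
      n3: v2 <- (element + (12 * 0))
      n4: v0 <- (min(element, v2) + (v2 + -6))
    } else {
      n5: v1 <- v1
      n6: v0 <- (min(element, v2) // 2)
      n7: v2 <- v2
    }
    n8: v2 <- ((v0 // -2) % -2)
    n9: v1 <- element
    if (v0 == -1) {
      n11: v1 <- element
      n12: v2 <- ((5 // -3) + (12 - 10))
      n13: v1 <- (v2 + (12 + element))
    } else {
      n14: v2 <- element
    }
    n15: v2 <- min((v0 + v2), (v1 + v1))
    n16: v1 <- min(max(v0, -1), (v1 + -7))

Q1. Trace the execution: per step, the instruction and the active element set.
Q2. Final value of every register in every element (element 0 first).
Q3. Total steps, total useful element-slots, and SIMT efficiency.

step 0: eval ((v2 * element) != 1)   {0,1,2,3,4,5,6,7,8,9,10,11,12,13,14,15}
step 1: v0 <- max((v1 + 0), (4 + 8)) {0,2,3,4,5,6,7,8,9,10,11,12,13,14,15}
step 2: v2 <- (element + (12 * 0))   {0,2,3,4,5,6,7,8,9,10,11,12,13,14,15}
step 3: v0 <- (min(element, v2) + (v2 + -6)) {0,2,3,4,5,6,7,8,9,10,11,12,13,14,15}
step 4: v1 <- v1                     {1}
step 5: v0 <- (min(element, v2) // 2) {1}
step 6: v2 <- v2                     {1}
step 7: v2 <- ((v0 // -2) % -2)      {0,1,2,3,4,5,6,7,8,9,10,11,12,13,14,15}
step 8: v1 <- element                {0,1,2,3,4,5,6,7,8,9,10,11,12,13,14,15}
step 9: eval (v0 == -1)              {0,1,2,3,4,5,6,7,8,9,10,11,12,13,14,15}
step 10: v2 <- element                {0,1,2,3,4,5,6,7,8,9,10,11,12,13,14,15}
step 11: v2 <- min((v0 + v2), (v1 + v1)) {0,1,2,3,4,5,6,7,8,9,10,11,12,13,14,15}
step 12: v1 <- min(max(v0, -1), (v1 + -7)) {0,1,2,3,4,5,6,7,8,9,10,11,12,13,14,15}

Answer: 13 steps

v2: -6,1,0,3,6,9,12,14,16,18,20,22,24,26,28,30
v1: -7,-6,-5,-4,-3,-2,-1,0,1,2,3,4,5,6,7,8
v0: -6,0,-2,0,2,4,6,8,10,12,14,16,18,20,22,24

steps = 13; useful = 160; efficiency = 160/208 = 10/13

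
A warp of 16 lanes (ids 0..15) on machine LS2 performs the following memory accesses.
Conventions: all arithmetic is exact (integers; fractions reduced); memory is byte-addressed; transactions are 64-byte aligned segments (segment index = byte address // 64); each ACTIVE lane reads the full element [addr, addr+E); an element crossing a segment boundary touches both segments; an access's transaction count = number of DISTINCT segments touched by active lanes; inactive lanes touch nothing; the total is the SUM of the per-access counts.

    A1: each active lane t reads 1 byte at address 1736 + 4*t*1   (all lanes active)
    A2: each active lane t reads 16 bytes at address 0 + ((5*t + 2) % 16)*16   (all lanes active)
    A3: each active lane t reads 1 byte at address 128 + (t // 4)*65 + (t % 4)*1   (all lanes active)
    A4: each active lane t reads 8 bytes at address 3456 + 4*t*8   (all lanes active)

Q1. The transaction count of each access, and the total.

A1: 2 transactions
A2: 4 transactions
A3: 4 transactions
A4: 8 transactions

Answer: 2,4,4,8; total 18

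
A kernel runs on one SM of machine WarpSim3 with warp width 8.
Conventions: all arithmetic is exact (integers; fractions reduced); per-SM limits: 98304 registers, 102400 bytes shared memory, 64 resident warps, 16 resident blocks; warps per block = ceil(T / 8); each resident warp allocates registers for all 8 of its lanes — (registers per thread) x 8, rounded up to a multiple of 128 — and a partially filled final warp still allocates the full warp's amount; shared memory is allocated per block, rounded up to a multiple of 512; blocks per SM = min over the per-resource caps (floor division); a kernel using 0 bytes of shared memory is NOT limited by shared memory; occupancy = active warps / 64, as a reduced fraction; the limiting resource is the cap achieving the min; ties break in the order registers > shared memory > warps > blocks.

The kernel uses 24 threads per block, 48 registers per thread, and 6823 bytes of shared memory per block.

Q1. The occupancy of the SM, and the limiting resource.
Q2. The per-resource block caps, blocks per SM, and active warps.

Answer: occupancy 21/32, limited by shared memory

registers: 85 blocks
shared memory: 14 blocks
warps: 21 blocks
blocks: 16 blocks

Answer: 14 blocks, 42 active warps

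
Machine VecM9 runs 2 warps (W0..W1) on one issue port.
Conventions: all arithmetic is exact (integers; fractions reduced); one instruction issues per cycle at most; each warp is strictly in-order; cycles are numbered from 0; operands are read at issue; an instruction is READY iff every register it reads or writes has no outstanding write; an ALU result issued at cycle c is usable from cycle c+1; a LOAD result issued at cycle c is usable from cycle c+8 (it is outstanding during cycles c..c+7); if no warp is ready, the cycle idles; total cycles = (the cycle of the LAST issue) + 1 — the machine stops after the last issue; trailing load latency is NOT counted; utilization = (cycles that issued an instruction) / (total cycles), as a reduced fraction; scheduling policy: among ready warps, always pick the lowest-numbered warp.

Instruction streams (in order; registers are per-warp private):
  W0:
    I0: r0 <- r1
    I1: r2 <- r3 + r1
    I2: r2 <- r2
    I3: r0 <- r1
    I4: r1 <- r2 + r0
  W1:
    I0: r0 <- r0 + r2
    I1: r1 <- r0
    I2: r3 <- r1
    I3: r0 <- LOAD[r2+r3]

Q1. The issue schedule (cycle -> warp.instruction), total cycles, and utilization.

cycle 0: W0.I0
cycle 1: W0.I1
cycle 2: W0.I2
cycle 3: W0.I3
cycle 4: W0.I4
cycle 5: W1.I0
cycle 6: W1.I1
cycle 7: W1.I2
cycle 8: W1.I3

Answer: 9 cycles, utilization 1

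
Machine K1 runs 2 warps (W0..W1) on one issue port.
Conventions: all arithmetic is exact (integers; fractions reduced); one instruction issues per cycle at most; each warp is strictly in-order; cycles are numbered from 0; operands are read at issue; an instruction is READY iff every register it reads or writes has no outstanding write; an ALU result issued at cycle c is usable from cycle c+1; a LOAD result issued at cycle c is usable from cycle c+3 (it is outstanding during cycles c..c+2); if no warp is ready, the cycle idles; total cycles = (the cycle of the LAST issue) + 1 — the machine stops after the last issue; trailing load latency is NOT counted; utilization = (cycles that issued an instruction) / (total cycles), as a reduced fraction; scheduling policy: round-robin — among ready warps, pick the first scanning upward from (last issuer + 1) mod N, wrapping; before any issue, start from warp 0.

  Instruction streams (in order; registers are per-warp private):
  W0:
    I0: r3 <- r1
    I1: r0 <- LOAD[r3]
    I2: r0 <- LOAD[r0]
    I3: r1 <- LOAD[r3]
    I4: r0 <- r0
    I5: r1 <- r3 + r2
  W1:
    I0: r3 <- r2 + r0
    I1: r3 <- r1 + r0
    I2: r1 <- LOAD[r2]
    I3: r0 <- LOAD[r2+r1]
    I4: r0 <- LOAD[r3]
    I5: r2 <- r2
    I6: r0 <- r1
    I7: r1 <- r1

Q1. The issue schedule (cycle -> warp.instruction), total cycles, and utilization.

cycle 0: W0.I0
cycle 1: W1.I0
cycle 2: W0.I1
cycle 3: W1.I1
cycle 4: W1.I2
cycle 5: W0.I2
cycle 6: W0.I3
cycle 7: W1.I3
cycle 8: W0.I4
cycle 9: W0.I5
cycle 10: W1.I4
cycle 11: W1.I5
cycle 12: idle
cycle 13: W1.I6
cycle 14: W1.I7

Answer: 15 cycles, utilization 14/15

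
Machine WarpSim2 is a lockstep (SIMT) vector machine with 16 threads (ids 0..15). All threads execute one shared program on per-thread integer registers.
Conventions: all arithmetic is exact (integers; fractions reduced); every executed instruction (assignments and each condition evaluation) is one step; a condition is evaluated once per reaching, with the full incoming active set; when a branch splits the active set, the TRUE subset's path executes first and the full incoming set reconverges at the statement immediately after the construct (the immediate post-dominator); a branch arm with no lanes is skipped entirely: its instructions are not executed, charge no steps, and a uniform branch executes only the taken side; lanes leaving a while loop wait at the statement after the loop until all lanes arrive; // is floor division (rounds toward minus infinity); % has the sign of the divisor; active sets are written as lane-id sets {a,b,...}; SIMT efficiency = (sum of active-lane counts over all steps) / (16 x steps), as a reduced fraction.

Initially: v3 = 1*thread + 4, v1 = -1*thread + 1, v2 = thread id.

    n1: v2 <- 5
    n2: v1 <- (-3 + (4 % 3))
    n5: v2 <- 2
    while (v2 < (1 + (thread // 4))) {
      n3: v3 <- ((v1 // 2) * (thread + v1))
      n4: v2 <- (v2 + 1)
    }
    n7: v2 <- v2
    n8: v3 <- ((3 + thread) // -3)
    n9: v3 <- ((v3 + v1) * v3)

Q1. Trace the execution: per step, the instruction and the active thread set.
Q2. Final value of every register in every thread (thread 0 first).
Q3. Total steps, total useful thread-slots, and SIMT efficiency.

step 0: v2 <- 5                      {0,1,2,3,4,5,6,7,8,9,10,11,12,13,14,15}
step 1: v1 <- (-3 + (4 % 3))         {0,1,2,3,4,5,6,7,8,9,10,11,12,13,14,15}
step 2: v2 <- 2                      {0,1,2,3,4,5,6,7,8,9,10,11,12,13,14,15}
step 3: eval (v2 < (1 + (thread // 4))) {0,1,2,3,4,5,6,7,8,9,10,11,12,13,14,15}
step 4: v3 <- ((v1 // 2) * (thread + v1)) {8,9,10,11,12,13,14,15}
step 5: v2 <- (v2 + 1)               {8,9,10,11,12,13,14,15}
step 6: eval (v2 < (1 + (thread // 4))) {8,9,10,11,12,13,14,15}
step 7: v3 <- ((v1 // 2) * (thread + v1)) {12,13,14,15}
step 8: v2 <- (v2 + 1)               {12,13,14,15}
step 9: eval (v2 < (1 + (thread // 4))) {12,13,14,15}
step 10: v2 <- v2                     {0,1,2,3,4,5,6,7,8,9,10,11,12,13,14,15}
step 11: v3 <- ((3 + thread) // -3)   {0,1,2,3,4,5,6,7,8,9,10,11,12,13,14,15}
step 12: v3 <- ((v3 + v1) * v3)       {0,1,2,3,4,5,6,7,8,9,10,11,12,13,14,15}

Answer: 13 steps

v3: 3,8,8,8,15,15,15,24,24,24,35,35,35,48,48,48
v1: -2,-2,-2,-2,-2,-2,-2,-2,-2,-2,-2,-2,-2,-2,-2,-2
v2: 2,2,2,2,2,2,2,2,3,3,3,3,4,4,4,4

steps = 13; useful = 148; efficiency = 148/208 = 37/52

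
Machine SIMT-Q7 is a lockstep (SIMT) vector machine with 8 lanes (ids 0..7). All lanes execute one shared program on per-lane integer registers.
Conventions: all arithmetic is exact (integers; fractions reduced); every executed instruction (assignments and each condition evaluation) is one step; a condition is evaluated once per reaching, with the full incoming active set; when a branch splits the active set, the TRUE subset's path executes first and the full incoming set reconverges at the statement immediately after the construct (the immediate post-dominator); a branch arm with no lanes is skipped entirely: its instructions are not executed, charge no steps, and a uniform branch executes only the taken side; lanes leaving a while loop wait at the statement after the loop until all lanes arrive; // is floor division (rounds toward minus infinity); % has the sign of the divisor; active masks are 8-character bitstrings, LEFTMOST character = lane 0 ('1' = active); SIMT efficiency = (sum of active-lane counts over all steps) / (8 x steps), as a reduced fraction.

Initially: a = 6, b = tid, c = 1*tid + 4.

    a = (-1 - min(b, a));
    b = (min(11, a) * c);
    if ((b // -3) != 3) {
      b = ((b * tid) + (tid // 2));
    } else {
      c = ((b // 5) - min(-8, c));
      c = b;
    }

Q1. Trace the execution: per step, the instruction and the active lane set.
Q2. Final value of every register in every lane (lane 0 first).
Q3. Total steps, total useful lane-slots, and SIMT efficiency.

step 0: a <- (-1 - min(b, a))        11111111
step 1: b <- (min(11, a) * c)        11111111
step 2: eval ((b // -3) != 3)        11111111
step 3: b <- ((b * tid) + (tid // 2)) 10111111
step 4: c <- ((b // 5) - min(-8, c)) 01000000
step 5: c <- b                       01000000

Answer: 6 steps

a: -1,-2,-3,-4,-5,-6,-7,-7
b: 0,-10,-35,-83,-158,-268,-417,-536
c: 4,-10,6,7,8,9,10,11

steps = 6; useful = 33; efficiency = 33/48 = 11/16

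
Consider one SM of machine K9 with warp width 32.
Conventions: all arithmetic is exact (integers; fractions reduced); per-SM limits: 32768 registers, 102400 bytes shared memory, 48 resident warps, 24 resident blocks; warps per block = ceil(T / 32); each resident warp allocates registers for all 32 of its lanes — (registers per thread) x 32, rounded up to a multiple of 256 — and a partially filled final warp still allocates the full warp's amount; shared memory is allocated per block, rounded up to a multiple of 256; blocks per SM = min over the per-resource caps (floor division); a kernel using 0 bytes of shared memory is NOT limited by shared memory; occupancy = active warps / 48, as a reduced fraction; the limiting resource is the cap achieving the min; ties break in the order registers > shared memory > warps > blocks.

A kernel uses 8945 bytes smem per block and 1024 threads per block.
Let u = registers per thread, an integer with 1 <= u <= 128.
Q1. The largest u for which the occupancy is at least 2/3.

Answer: u = 32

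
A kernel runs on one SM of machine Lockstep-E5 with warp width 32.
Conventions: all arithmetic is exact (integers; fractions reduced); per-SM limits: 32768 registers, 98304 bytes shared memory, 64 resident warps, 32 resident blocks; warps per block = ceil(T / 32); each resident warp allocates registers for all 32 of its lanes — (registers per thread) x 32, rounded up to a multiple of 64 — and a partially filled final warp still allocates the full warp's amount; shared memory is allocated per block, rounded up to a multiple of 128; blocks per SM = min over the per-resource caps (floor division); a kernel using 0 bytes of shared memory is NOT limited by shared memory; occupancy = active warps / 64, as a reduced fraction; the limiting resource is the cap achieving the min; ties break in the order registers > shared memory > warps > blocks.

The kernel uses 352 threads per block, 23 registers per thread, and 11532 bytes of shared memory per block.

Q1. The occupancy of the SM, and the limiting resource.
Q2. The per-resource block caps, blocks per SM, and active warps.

Answer: occupancy 33/64, limited by registers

registers: 3 blocks
shared memory: 8 blocks
warps: 5 blocks
blocks: 32 blocks

Answer: 3 blocks, 33 active warps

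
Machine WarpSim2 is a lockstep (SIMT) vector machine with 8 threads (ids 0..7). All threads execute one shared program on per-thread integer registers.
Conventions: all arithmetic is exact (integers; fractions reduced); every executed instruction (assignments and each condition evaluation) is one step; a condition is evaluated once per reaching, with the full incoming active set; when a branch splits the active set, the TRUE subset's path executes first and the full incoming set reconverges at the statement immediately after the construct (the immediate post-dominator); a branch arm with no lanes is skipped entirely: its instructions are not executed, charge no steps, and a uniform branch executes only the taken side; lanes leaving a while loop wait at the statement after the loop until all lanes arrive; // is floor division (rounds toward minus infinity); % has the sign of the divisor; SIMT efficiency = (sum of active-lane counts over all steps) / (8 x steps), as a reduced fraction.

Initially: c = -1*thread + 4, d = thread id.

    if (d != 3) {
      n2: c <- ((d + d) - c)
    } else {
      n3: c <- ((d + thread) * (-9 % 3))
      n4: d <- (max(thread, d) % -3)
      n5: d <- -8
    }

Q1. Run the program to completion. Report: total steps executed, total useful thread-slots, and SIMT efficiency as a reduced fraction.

Answer: 5 steps, 18 useful, 9/20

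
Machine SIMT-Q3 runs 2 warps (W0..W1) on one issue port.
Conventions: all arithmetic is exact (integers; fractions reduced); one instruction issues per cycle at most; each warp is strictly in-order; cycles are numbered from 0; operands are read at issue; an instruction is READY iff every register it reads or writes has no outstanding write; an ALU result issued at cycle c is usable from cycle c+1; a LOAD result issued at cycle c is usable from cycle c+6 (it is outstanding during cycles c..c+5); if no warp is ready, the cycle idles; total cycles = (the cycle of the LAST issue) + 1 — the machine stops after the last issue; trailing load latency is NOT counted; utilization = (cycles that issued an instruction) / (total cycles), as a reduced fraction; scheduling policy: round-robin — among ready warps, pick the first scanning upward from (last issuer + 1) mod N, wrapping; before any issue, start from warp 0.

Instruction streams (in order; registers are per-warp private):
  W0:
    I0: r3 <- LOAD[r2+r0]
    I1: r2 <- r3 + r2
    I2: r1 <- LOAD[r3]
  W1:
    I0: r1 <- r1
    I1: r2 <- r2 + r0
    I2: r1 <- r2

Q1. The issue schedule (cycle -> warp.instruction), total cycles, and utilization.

cycle 0: W0.I0
cycle 1: W1.I0
cycle 2: W1.I1
cycle 3: W1.I2
cycle 4: idle
cycle 5: idle
cycle 6: W0.I1
cycle 7: W0.I2

Answer: 8 cycles, utilization 3/4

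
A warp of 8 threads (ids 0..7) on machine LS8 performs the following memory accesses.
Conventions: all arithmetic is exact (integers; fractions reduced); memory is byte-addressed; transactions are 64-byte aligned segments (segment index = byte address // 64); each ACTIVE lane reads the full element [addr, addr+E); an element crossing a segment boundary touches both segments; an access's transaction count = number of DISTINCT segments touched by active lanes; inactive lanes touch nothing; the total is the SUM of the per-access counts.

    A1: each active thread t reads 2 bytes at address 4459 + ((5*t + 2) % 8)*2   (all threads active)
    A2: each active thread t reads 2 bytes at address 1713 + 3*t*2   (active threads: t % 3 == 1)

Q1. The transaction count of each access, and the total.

A1: 1 transaction
A2: 2 transactions

Answer: 1,2; total 3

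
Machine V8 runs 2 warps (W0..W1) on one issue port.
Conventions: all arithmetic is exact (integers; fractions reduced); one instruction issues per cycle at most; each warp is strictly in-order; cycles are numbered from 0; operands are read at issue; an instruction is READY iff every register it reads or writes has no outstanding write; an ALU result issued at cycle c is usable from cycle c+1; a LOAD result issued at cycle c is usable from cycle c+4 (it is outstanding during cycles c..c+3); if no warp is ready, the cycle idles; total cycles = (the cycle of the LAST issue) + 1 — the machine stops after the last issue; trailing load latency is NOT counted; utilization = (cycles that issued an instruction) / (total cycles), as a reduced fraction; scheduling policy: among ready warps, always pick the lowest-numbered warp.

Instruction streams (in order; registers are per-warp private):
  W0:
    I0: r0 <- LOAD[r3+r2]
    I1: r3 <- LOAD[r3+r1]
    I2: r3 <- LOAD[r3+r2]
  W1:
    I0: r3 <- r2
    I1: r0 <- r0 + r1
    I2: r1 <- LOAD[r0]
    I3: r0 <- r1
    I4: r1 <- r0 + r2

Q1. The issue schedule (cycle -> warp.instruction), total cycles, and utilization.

cycle 0: W0.I0
cycle 1: W0.I1
cycle 2: W1.I0
cycle 3: W1.I1
cycle 4: W1.I2
cycle 5: W0.I2
cycle 6: idle
cycle 7: idle
cycle 8: W1.I3
cycle 9: W1.I4

Answer: 10 cycles, utilization 4/5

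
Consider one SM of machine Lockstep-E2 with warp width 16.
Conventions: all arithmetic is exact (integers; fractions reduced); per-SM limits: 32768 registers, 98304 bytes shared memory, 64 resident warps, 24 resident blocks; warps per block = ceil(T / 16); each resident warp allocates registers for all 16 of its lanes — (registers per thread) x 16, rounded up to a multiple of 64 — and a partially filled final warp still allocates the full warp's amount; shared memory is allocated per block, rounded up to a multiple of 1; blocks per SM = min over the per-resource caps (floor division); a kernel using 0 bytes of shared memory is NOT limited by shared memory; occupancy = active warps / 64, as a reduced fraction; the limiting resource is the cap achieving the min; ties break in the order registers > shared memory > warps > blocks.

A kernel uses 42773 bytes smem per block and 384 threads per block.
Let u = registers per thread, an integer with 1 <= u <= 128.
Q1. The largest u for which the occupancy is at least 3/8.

Answer: u = 84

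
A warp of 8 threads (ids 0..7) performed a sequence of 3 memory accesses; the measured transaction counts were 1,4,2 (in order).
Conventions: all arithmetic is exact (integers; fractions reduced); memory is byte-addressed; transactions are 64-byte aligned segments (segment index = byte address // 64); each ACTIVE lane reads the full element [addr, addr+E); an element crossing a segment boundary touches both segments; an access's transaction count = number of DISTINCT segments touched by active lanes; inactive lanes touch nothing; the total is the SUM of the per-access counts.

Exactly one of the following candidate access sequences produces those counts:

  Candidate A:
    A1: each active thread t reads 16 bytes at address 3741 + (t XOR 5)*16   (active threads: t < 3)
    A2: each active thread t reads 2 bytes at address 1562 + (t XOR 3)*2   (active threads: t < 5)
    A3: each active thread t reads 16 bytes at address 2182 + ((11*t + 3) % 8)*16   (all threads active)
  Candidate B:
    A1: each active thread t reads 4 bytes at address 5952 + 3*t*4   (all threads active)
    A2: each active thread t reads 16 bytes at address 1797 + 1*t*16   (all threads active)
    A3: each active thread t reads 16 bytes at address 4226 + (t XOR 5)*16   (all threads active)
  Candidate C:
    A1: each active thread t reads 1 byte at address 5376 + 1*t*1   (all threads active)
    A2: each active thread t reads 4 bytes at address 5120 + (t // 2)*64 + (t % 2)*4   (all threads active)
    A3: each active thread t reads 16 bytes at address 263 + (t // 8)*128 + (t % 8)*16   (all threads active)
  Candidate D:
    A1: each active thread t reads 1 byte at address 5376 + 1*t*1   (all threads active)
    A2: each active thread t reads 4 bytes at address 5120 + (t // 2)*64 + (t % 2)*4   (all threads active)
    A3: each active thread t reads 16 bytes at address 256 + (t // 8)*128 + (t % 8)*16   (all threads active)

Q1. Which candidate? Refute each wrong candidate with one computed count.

A: A1 gives 2 transactions, not 1
B: A1 gives 2 transactions, not 1
C: A3 gives 3 transactions, not 2
D: all counts match (1,4,2)

Answer: D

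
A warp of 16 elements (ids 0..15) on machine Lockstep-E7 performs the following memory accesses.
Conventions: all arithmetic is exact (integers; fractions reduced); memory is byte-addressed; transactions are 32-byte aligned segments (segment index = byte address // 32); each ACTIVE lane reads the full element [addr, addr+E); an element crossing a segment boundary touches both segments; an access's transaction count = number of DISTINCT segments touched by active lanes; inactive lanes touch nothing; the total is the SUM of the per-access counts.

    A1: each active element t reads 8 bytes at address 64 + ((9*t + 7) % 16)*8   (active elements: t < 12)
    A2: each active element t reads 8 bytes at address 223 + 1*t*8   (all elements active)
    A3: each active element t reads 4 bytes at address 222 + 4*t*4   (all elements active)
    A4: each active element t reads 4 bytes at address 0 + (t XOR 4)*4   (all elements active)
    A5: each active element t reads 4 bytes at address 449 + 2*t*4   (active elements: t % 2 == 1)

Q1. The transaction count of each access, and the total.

A1: 4 transactions
A2: 5 transactions
A3: 9 transactions
A4: 2 transactions
A5: 4 transactions

Answer: 4,5,9,2,4; total 24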